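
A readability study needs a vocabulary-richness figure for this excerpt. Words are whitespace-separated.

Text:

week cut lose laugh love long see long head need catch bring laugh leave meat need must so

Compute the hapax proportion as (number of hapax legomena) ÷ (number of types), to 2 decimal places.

0.80

Frequencies: laugh:2, long:2, need:2, week:1, cut:1, lose:1, love:1, see:1, head:1, catch:1, bring:1, leave:1, meat:1, must:1, so:1
Hapax count = 12; type count = 15.
Ratio = 12 / 15 = 0.80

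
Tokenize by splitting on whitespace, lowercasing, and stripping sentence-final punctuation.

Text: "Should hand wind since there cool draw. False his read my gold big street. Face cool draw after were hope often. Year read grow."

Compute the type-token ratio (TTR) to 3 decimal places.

0.875

N = 24 tokens, V = 21 types.
TTR = V / N = 21 / 24 = 0.875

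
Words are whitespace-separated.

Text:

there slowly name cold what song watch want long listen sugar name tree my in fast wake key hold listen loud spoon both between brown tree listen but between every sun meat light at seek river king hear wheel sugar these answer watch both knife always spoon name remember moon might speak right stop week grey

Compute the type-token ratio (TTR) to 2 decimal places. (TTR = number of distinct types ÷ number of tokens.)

N = 56 tokens, V = 46 types.
TTR = V / N = 46 / 56 = 0.82

0.82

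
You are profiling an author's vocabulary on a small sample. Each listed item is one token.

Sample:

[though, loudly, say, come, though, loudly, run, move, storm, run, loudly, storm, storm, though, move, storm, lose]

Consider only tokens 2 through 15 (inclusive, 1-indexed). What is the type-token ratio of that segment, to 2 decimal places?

0.50

Segment tokens 2–15: loudly, say, come, though, loudly, run, move, storm, run, loudly, storm, storm, though, move
Segment N = 14, segment V = 7.
TTR = 7 / 14 = 0.50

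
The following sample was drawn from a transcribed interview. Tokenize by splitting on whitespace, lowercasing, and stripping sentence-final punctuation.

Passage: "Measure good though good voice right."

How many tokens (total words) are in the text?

6

Tokens: measure, good, though, good, voice, right
N = 6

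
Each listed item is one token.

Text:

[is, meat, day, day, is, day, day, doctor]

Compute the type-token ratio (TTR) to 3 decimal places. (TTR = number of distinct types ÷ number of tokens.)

N = 8 tokens, V = 4 types.
TTR = V / N = 4 / 8 = 0.500

0.500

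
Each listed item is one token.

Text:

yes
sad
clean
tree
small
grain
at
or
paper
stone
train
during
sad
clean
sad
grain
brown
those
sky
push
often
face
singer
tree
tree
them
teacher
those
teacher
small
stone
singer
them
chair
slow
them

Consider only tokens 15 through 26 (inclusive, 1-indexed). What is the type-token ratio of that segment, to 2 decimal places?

0.92

Segment tokens 15–26: sad, grain, brown, those, sky, push, often, face, singer, tree, tree, them
Segment N = 12, segment V = 11.
TTR = 11 / 12 = 0.92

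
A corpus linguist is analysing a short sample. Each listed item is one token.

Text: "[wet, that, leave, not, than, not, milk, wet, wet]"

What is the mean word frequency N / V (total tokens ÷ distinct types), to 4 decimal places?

1.5000

N = 9 tokens, V = 6 types.
Mean frequency = N / V = 9 / 6 = 1.5000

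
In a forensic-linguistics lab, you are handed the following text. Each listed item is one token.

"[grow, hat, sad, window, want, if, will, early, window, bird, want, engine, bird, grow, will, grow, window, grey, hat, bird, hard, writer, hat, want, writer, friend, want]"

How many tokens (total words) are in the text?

Tokens: grow, hat, sad, window, want, if, will, early, window, bird, want, engine, bird, grow, will, grow, window, grey, hat, bird, hard, writer, hat, want, writer, friend, want
N = 27

27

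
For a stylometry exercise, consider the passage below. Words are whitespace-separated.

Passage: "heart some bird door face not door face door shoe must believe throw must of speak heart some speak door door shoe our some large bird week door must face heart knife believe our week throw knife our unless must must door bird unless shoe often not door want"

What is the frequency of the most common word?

8

Frequencies: door:8, must:5, heart:3, some:3, bird:3, face:3, shoe:3, our:3, not:2, believe:2, throw:2, speak:2, week:2, knife:2, unless:2, of:1, large:1, often:1, want:1
Most common: 'door' with frequency 8.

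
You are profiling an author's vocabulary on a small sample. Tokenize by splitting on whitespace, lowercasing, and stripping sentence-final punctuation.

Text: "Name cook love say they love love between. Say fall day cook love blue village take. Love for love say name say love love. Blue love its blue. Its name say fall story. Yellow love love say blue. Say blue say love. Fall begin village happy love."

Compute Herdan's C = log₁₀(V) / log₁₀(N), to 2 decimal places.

0.74

N = 47, V = 17.
log₁₀(V) = 1.230449, log₁₀(N) = 1.672098
C = 1.230449 / 1.672098 = 0.74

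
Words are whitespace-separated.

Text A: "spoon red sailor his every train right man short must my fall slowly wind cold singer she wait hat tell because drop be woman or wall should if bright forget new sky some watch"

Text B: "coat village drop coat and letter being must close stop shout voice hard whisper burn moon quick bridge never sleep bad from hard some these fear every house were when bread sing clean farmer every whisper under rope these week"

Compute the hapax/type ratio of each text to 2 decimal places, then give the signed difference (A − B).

A: hapax=34, V=34, ratio=1.00
B: hapax=30, V=35, ratio=0.86
Difference = 1.00 − 0.86 = 0.14

0.14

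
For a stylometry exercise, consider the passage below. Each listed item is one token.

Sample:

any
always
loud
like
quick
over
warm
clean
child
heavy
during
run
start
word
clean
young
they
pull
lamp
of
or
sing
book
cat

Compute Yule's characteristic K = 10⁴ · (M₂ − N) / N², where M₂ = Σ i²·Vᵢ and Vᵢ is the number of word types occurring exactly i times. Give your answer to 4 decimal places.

34.7222

Frequencies: clean:2, any:1, always:1, loud:1, like:1, quick:1, over:1, warm:1, child:1, heavy:1, during:1, run:1, start:1, word:1, young:1, they:1, pull:1, lamp:1, of:1, or:1, … (3 more, each freq 1)
N = 24. Frequency spectrum: V_1=22, V_2=1
M₂ = 1²·22 + 2²·1 = 26
K = 10000 × (26 − 24) / 24² = 34.7222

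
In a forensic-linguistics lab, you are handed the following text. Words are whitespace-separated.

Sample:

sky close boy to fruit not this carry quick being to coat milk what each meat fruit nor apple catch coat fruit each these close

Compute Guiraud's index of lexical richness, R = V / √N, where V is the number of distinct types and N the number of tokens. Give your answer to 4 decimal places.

N = 25, V = 19.
√N = 5.000000
R = 19 / 5.000000 = 3.8000

3.8000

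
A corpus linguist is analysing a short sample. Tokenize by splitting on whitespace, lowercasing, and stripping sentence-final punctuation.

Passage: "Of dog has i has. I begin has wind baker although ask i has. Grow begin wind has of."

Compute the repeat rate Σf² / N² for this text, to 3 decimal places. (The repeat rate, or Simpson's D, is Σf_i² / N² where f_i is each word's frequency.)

0.141

Frequencies: has:5, i:3, of:2, begin:2, wind:2, dog:1, baker:1, although:1, ask:1, grow:1
Σf² = 51; N² = 361
Repeat rate = 51 / 361 = 0.141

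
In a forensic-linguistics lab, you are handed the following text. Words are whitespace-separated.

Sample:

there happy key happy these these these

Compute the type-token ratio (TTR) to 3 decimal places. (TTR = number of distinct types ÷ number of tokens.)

N = 7 tokens, V = 4 types.
TTR = V / N = 4 / 7 = 0.571

0.571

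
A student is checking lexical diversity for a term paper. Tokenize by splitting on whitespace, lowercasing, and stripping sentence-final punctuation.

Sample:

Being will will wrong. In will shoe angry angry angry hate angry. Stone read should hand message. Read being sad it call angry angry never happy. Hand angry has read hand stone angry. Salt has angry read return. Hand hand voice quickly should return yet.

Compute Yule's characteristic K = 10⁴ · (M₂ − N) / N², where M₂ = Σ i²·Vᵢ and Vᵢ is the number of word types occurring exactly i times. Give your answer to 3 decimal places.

592.593

Frequencies: angry:9, hand:5, read:4, will:3, being:2, stone:2, should:2, has:2, return:2, wrong:1, in:1, shoe:1, hate:1, message:1, sad:1, it:1, call:1, never:1, happy:1, salt:1, … (3 more, each freq 1)
N = 45. Frequency spectrum: V_1=14, V_2=5, V_3=1, V_4=1, V_5=1, V_9=1
M₂ = 1²·14 + 2²·5 + 3²·1 + 4²·1 + 5²·1 + 9²·1 = 165
K = 10000 × (165 − 45) / 45² = 592.593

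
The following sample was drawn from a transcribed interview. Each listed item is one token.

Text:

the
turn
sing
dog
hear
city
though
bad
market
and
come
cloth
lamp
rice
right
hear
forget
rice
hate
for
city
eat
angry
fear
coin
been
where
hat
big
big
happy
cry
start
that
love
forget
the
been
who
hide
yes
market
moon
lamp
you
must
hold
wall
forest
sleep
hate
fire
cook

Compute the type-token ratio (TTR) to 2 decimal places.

0.81

N = 53 tokens, V = 43 types.
TTR = V / N = 43 / 53 = 0.81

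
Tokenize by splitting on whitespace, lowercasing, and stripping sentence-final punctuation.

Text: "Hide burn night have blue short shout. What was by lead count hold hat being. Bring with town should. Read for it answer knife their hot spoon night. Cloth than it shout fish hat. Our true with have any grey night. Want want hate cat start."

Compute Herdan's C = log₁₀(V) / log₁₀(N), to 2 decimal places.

0.95

N = 46, V = 38.
log₁₀(V) = 1.579784, log₁₀(N) = 1.662758
C = 1.579784 / 1.662758 = 0.95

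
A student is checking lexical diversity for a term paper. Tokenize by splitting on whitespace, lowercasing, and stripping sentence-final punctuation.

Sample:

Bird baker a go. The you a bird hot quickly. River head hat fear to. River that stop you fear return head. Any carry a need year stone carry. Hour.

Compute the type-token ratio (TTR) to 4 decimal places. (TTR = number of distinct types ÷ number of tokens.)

N = 30 tokens, V = 22 types.
TTR = V / N = 22 / 30 = 0.7333

0.7333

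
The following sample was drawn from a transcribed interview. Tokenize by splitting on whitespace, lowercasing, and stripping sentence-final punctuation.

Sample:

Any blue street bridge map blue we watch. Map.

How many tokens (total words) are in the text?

Tokens: any, blue, street, bridge, map, blue, we, watch, map
N = 9

9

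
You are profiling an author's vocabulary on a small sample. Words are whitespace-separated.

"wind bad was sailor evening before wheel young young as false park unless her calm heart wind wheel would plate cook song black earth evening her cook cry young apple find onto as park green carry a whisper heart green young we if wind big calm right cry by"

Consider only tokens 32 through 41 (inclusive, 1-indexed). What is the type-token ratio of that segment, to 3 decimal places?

Segment tokens 32–41: onto, as, park, green, carry, a, whisper, heart, green, young
Segment N = 10, segment V = 9.
TTR = 9 / 10 = 0.900

0.900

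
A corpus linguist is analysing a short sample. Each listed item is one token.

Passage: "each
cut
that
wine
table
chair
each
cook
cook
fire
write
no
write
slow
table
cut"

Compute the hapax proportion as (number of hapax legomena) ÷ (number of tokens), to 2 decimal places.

Frequencies: each:2, cut:2, table:2, cook:2, write:2, that:1, wine:1, chair:1, fire:1, no:1, slow:1
Hapax count = 6; token count = 16.
Ratio = 6 / 16 = 0.38

0.38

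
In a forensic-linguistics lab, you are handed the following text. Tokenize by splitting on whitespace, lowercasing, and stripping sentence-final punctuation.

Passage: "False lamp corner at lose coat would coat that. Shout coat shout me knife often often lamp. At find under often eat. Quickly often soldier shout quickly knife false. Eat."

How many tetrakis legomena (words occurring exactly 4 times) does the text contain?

1

Frequencies: often:4, coat:3, shout:3, false:2, lamp:2, at:2, knife:2, eat:2, quickly:2, corner:1, lose:1, would:1, that:1, me:1, find:1, under:1, soldier:1
Words with frequency 4: often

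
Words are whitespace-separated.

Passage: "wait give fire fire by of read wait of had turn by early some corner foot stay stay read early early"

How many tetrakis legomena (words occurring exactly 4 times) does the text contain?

0

Frequencies: early:3, wait:2, fire:2, by:2, of:2, read:2, stay:2, give:1, had:1, turn:1, some:1, corner:1, foot:1
Words with frequency 4: (none)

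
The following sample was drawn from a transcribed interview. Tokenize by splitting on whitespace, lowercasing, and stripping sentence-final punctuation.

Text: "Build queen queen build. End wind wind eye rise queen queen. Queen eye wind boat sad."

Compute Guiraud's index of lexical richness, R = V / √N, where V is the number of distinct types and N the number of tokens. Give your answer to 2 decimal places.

2.00

N = 16, V = 8.
√N = 4.000000
R = 8 / 4.000000 = 2.00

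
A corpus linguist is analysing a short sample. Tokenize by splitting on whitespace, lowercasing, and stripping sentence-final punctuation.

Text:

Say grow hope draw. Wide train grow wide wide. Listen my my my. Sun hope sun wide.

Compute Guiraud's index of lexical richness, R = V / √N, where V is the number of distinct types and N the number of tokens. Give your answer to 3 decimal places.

2.183

N = 17, V = 9.
√N = 4.123106
R = 9 / 4.123106 = 2.183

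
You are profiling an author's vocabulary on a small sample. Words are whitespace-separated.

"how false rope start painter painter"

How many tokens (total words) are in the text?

Tokens: how, false, rope, start, painter, painter
N = 6

6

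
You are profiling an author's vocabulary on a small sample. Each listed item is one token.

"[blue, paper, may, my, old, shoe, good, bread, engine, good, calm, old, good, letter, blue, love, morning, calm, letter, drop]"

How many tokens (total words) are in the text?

Tokens: blue, paper, may, my, old, shoe, good, bread, engine, good, calm, old, good, letter, blue, love, morning, calm, letter, drop
N = 20

20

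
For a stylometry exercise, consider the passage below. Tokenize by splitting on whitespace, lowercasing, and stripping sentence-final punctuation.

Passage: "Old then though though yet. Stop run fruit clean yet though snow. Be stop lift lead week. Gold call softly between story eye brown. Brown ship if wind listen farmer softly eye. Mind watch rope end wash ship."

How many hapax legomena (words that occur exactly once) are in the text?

23

Frequencies: though:3, yet:2, stop:2, softly:2, eye:2, brown:2, ship:2, old:1, then:1, run:1, fruit:1, clean:1, snow:1, be:1, lift:1, lead:1, week:1, gold:1, call:1, between:1, … (10 more, each freq 1)
Hapax (freq=1): be, between, call, clean, end, farmer, fruit, gold, if, lead, lift, listen, mind, old, rope, run, snow, story, then, wash, watch, week, wind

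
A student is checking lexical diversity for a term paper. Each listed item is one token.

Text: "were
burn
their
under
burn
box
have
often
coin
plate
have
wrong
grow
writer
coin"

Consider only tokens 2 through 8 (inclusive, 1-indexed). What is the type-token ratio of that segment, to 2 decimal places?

Segment tokens 2–8: burn, their, under, burn, box, have, often
Segment N = 7, segment V = 6.
TTR = 6 / 7 = 0.86

0.86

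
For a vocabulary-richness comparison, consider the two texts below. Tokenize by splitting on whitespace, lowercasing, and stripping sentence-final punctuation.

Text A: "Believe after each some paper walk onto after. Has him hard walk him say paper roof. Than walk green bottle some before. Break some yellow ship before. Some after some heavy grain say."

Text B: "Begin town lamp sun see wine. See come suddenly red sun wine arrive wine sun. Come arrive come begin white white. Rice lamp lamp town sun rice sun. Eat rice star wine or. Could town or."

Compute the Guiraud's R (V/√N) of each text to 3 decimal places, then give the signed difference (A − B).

0.989

A: V=21, N=33, R=3.656
B: V=16, N=36, R=2.667
Difference = 3.656 − 2.667 = 0.989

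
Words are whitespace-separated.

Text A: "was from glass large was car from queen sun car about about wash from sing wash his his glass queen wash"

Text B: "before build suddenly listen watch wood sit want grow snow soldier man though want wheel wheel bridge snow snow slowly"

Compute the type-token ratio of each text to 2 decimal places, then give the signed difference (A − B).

-0.28

TTR(A) = 11/21 = 0.52
TTR(B) = 16/20 = 0.80
Difference = 0.52 − 0.80 = -0.28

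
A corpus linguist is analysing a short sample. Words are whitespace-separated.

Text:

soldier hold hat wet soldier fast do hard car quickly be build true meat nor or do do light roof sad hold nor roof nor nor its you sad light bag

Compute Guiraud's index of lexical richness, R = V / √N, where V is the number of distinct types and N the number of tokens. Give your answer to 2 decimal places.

N = 31, V = 21.
√N = 5.567764
R = 21 / 5.567764 = 3.77

3.77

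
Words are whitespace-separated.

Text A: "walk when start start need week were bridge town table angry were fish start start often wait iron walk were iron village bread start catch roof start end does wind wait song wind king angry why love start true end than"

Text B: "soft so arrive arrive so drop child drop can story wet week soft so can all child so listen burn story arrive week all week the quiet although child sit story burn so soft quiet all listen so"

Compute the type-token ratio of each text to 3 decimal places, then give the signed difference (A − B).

0.238

TTR(A) = 27/41 = 0.659
TTR(B) = 16/38 = 0.421
Difference = 0.659 − 0.421 = 0.238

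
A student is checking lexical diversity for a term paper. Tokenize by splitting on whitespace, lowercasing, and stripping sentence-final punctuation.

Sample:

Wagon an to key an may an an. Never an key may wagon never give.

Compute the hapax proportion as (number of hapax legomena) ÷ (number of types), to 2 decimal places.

Frequencies: an:5, wagon:2, key:2, may:2, never:2, to:1, give:1
Hapax count = 2; type count = 7.
Ratio = 2 / 7 = 0.29

0.29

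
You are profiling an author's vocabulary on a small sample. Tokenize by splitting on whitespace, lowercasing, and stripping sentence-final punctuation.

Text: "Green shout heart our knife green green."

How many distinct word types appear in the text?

Distinct types: {green, heart, knife, our, shout}
V = 5

5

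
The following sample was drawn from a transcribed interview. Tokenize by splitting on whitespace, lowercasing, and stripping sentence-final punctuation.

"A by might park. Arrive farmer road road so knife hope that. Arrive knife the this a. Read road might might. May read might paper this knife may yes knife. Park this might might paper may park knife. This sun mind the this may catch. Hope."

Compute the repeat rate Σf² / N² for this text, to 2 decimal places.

Frequencies: might:6, knife:5, this:5, may:4, park:3, road:3, a:2, arrive:2, hope:2, the:2, read:2, paper:2, by:1, farmer:1, so:1, that:1, yes:1, sun:1, mind:1, catch:1
Σf² = 152; N² = 2116
Repeat rate = 152 / 2116 = 0.07

0.07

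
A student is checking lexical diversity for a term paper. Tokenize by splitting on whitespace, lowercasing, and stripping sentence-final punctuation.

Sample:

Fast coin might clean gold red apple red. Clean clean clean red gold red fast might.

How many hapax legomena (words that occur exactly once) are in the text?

Frequencies: clean:4, red:4, fast:2, might:2, gold:2, coin:1, apple:1
Hapax (freq=1): apple, coin

2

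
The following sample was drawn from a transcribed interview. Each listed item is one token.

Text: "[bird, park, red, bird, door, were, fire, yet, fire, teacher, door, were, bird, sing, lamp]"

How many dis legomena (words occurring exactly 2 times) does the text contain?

Frequencies: bird:3, door:2, were:2, fire:2, park:1, red:1, yet:1, teacher:1, sing:1, lamp:1
Words with frequency 2: door, fire, were

3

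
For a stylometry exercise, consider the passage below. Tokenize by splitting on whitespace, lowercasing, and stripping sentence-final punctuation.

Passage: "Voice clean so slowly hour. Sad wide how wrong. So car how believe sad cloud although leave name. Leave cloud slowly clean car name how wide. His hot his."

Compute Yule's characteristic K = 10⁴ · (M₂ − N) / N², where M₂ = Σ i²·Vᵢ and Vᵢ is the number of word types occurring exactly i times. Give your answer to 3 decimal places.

Frequencies: how:3, clean:2, so:2, slowly:2, sad:2, wide:2, car:2, cloud:2, leave:2, name:2, his:2, voice:1, hour:1, wrong:1, believe:1, although:1, hot:1
N = 29. Frequency spectrum: V_1=6, V_2=10, V_3=1
M₂ = 1²·6 + 2²·10 + 3²·1 = 55
K = 10000 × (55 − 29) / 29² = 309.156

309.156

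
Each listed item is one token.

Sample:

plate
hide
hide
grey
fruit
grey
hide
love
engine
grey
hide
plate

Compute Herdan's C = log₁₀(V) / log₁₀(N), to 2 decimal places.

N = 12, V = 6.
log₁₀(V) = 0.778151, log₁₀(N) = 1.079181
C = 0.778151 / 1.079181 = 0.72

0.72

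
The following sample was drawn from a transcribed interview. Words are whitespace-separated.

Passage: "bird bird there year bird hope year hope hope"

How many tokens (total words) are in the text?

Tokens: bird, bird, there, year, bird, hope, year, hope, hope
N = 9

9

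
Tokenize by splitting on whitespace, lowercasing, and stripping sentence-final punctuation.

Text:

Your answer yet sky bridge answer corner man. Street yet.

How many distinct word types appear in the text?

Distinct types: {answer, bridge, corner, man, sky, street, yet, your}
V = 8

8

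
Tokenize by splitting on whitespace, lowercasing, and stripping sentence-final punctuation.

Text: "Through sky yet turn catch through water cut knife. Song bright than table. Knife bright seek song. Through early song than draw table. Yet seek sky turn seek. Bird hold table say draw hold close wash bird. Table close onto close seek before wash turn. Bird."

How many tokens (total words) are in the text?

46

Tokens: through, sky, yet, turn, catch, through, water, cut, knife, song, bright, than, table, knife, bright, seek, song, through, early, song, than, draw, table, yet, seek, sky, turn, seek, bird, hold, table, say, draw, hold, close, wash, bird, table, close, onto, close, seek, before, wash, turn, bird
N = 46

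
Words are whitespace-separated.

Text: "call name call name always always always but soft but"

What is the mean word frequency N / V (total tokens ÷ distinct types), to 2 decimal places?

N = 10 tokens, V = 5 types.
Mean frequency = N / V = 10 / 5 = 2.00

2.00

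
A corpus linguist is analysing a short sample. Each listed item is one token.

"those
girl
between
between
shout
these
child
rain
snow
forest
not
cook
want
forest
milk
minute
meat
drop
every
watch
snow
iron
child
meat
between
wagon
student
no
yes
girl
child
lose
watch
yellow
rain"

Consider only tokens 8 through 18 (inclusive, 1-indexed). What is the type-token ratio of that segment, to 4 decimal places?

0.9091

Segment tokens 8–18: rain, snow, forest, not, cook, want, forest, milk, minute, meat, drop
Segment N = 11, segment V = 10.
TTR = 10 / 11 = 0.9091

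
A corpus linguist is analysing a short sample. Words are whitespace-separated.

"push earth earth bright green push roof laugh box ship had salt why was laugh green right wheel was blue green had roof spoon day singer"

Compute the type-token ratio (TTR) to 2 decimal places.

0.69

N = 26 tokens, V = 18 types.
TTR = V / N = 18 / 26 = 0.69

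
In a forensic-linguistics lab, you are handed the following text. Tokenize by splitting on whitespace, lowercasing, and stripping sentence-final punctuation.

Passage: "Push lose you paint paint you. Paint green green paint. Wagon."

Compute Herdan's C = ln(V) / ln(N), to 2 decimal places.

N = 11, V = 6.
ln(V) = 1.791759, ln(N) = 2.397895
C = 1.791759 / 2.397895 = 0.75

0.75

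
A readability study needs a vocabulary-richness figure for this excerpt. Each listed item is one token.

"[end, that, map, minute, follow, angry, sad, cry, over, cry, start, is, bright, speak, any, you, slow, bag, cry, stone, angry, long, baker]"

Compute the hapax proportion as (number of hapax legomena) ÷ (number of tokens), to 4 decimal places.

0.7826

Frequencies: cry:3, angry:2, end:1, that:1, map:1, minute:1, follow:1, sad:1, over:1, start:1, is:1, bright:1, speak:1, any:1, you:1, slow:1, bag:1, stone:1, long:1, baker:1
Hapax count = 18; token count = 23.
Ratio = 18 / 23 = 0.7826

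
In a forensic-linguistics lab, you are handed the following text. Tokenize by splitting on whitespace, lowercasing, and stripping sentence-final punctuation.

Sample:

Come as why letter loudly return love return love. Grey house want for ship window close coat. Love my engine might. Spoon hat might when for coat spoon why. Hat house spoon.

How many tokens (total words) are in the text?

32

Tokens: come, as, why, letter, loudly, return, love, return, love, grey, house, want, for, ship, window, close, coat, love, my, engine, might, spoon, hat, might, when, for, coat, spoon, why, hat, house, spoon
N = 32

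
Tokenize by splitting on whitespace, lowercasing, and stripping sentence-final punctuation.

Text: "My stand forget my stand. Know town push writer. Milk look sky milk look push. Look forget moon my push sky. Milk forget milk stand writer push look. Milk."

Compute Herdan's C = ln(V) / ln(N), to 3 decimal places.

0.712

N = 29, V = 11.
ln(V) = 2.397895, ln(N) = 3.367296
C = 2.397895 / 3.367296 = 0.712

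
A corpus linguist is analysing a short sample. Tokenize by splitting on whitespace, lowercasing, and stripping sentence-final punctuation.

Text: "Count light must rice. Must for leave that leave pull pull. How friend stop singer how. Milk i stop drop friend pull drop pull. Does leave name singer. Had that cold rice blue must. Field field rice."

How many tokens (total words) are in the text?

Tokens: count, light, must, rice, must, for, leave, that, leave, pull, pull, how, friend, stop, singer, how, milk, i, stop, drop, friend, pull, drop, pull, does, leave, name, singer, had, that, cold, rice, blue, must, field, field, rice
N = 37

37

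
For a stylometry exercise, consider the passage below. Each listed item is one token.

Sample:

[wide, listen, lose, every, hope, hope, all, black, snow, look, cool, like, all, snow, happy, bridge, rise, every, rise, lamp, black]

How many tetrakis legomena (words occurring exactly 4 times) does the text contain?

Frequencies: every:2, hope:2, all:2, black:2, snow:2, rise:2, wide:1, listen:1, lose:1, look:1, cool:1, like:1, happy:1, bridge:1, lamp:1
Words with frequency 4: (none)

0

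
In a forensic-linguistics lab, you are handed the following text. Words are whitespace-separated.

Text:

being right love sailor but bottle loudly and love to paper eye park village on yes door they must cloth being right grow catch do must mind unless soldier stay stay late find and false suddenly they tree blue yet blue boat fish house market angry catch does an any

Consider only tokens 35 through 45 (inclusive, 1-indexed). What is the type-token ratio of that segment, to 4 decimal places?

Segment tokens 35–45: false, suddenly, they, tree, blue, yet, blue, boat, fish, house, market
Segment N = 11, segment V = 10.
TTR = 10 / 11 = 0.9091

0.9091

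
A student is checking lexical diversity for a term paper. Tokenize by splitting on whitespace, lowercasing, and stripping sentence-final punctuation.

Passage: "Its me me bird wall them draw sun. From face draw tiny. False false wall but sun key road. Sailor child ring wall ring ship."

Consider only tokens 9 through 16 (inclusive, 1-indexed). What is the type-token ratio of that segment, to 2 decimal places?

0.88

Segment tokens 9–16: from, face, draw, tiny, false, false, wall, but
Segment N = 8, segment V = 7.
TTR = 7 / 8 = 0.88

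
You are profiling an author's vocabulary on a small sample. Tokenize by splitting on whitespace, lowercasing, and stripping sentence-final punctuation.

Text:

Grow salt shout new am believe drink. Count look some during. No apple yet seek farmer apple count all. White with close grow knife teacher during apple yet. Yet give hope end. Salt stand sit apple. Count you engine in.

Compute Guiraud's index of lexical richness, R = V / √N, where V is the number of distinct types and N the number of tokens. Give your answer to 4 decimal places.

N = 40, V = 30.
√N = 6.324555
R = 30 / 6.324555 = 4.7434

4.7434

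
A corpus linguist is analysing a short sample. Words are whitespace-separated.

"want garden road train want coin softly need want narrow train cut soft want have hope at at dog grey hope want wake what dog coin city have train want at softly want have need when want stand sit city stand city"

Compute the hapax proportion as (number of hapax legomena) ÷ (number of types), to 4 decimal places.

0.4762

Frequencies: want:8, train:3, have:3, at:3, city:3, coin:2, softly:2, need:2, hope:2, dog:2, stand:2, garden:1, road:1, narrow:1, cut:1, soft:1, grey:1, wake:1, what:1, when:1, … (1 more, each freq 1)
Hapax count = 10; type count = 21.
Ratio = 10 / 21 = 0.4762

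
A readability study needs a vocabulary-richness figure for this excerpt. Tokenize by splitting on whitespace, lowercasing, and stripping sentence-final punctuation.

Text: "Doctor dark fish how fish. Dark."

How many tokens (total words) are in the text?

Tokens: doctor, dark, fish, how, fish, dark
N = 6

6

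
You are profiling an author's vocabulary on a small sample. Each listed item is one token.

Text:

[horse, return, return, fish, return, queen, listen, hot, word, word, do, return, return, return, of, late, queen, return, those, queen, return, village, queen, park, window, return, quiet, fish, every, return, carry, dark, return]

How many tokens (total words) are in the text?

Tokens: horse, return, return, fish, return, queen, listen, hot, word, word, do, return, return, return, of, late, queen, return, those, queen, return, village, queen, park, window, return, quiet, fish, every, return, carry, dark, return
N = 33

33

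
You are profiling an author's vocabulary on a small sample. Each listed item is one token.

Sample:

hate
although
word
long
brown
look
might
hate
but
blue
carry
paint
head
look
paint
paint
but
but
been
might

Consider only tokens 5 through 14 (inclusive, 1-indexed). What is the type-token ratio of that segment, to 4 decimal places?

0.9000

Segment tokens 5–14: brown, look, might, hate, but, blue, carry, paint, head, look
Segment N = 10, segment V = 9.
TTR = 9 / 10 = 0.9000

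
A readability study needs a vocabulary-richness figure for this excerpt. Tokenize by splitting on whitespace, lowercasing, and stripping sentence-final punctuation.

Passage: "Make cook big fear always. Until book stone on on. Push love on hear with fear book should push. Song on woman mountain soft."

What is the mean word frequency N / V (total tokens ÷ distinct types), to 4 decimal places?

1.3333

N = 24 tokens, V = 18 types.
Mean frequency = N / V = 24 / 18 = 1.3333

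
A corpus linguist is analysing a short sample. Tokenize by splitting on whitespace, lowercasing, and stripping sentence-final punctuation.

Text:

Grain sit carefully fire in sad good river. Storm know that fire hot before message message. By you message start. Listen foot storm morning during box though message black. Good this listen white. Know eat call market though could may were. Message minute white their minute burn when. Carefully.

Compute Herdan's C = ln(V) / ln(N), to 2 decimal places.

N = 49, V = 36.
ln(V) = 3.583519, ln(N) = 3.891820
C = 3.583519 / 3.891820 = 0.92

0.92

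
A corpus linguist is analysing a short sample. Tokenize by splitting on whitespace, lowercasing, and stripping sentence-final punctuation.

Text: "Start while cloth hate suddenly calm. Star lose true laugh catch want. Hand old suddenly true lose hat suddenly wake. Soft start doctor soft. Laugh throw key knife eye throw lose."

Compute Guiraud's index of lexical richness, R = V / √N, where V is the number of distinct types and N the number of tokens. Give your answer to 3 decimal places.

3.951

N = 31, V = 22.
√N = 5.567764
R = 22 / 5.567764 = 3.951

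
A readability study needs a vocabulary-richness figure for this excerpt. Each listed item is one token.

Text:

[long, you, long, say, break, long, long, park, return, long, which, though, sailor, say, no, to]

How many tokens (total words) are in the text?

16

Tokens: long, you, long, say, break, long, long, park, return, long, which, though, sailor, say, no, to
N = 16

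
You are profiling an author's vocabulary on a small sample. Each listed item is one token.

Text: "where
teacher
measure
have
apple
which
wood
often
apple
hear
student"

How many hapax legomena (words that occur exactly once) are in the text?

Frequencies: apple:2, where:1, teacher:1, measure:1, have:1, which:1, wood:1, often:1, hear:1, student:1
Hapax (freq=1): have, hear, measure, often, student, teacher, where, which, wood

9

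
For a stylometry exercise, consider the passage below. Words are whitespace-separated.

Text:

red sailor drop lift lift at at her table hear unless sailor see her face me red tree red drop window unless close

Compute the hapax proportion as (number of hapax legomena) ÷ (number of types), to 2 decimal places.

0.53

Frequencies: red:3, sailor:2, drop:2, lift:2, at:2, her:2, unless:2, table:1, hear:1, see:1, face:1, me:1, tree:1, window:1, close:1
Hapax count = 8; type count = 15.
Ratio = 8 / 15 = 0.53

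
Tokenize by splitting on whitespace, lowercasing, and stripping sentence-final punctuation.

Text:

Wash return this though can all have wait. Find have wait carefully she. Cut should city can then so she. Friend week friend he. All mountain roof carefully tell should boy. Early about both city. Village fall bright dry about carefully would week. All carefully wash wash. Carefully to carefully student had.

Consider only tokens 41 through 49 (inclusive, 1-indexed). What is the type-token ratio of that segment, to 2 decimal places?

Segment tokens 41–49: carefully, would, week, all, carefully, wash, wash, carefully, to
Segment N = 9, segment V = 6.
TTR = 6 / 9 = 0.67

0.67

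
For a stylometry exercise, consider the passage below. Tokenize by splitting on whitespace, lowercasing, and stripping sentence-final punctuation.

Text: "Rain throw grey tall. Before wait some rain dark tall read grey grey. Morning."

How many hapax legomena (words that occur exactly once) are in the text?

Frequencies: grey:3, rain:2, tall:2, throw:1, before:1, wait:1, some:1, dark:1, read:1, morning:1
Hapax (freq=1): before, dark, morning, read, some, throw, wait

7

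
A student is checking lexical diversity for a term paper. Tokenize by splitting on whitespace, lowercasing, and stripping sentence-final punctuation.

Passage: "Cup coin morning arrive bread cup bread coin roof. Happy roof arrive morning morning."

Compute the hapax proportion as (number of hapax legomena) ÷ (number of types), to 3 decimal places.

Frequencies: morning:3, cup:2, coin:2, arrive:2, bread:2, roof:2, happy:1
Hapax count = 1; type count = 7.
Ratio = 1 / 7 = 0.143

0.143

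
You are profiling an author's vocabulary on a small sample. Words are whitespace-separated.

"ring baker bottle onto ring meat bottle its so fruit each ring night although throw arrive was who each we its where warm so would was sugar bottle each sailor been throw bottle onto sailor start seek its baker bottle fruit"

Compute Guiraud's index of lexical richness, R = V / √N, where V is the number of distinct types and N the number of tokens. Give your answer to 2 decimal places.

3.75

N = 41, V = 24.
√N = 6.403124
R = 24 / 6.403124 = 3.75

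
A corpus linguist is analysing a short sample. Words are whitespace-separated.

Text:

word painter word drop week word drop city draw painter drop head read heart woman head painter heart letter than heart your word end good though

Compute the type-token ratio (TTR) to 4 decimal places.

N = 26 tokens, V = 16 types.
TTR = V / N = 16 / 26 = 0.6154

0.6154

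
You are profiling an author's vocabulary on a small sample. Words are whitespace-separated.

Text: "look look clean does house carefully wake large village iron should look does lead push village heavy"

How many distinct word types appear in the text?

Distinct types: {carefully, clean, does, heavy, house, iron, large, lead, look, push, should, village, wake}
V = 13

13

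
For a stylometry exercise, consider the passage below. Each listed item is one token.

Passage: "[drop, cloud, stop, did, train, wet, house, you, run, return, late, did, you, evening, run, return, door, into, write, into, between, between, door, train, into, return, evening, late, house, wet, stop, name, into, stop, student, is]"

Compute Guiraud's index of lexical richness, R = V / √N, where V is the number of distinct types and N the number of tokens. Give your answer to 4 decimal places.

N = 36, V = 19.
√N = 6.000000
R = 19 / 6.000000 = 3.1667

3.1667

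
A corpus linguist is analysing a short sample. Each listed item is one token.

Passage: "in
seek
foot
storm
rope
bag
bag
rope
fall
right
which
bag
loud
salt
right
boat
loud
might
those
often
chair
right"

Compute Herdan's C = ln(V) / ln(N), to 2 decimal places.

0.90

N = 22, V = 16.
ln(V) = 2.772589, ln(N) = 3.091042
C = 2.772589 / 3.091042 = 0.90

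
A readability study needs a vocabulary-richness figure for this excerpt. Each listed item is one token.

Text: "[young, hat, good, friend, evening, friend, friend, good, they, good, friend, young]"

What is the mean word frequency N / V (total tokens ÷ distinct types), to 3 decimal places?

N = 12 tokens, V = 6 types.
Mean frequency = N / V = 12 / 6 = 2.000

2.000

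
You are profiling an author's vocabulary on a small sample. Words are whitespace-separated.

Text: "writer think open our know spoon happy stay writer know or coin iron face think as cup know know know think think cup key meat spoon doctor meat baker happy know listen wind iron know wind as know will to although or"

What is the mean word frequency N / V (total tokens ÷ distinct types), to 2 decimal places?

1.83

N = 42 tokens, V = 23 types.
Mean frequency = N / V = 42 / 23 = 1.83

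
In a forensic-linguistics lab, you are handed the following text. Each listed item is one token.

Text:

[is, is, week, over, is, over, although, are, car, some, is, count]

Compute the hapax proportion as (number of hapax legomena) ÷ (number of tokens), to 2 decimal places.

0.50

Frequencies: is:4, over:2, week:1, although:1, are:1, car:1, some:1, count:1
Hapax count = 6; token count = 12.
Ratio = 6 / 12 = 0.50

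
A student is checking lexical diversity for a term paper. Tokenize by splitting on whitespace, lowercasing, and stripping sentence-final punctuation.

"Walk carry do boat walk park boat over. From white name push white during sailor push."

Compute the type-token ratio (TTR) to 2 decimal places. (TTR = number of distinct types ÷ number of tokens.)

N = 16 tokens, V = 12 types.
TTR = V / N = 12 / 16 = 0.75

0.75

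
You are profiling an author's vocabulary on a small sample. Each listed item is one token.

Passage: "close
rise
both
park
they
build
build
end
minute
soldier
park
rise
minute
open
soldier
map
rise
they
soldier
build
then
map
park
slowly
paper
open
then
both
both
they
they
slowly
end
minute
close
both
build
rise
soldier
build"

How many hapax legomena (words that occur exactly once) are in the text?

1

Frequencies: build:5, rise:4, both:4, they:4, soldier:4, park:3, minute:3, close:2, end:2, open:2, map:2, then:2, slowly:2, paper:1
Hapax (freq=1): paper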